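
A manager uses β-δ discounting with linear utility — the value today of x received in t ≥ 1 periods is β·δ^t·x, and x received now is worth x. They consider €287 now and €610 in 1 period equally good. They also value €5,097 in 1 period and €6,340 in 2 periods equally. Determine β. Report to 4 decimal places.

β ≈ 0.5852

The second indifference involves only future payoffs, so β cancels: β·δ^1·5097 = β·δ^2·6340, giving δ = 5097/6340 = 0.80394.
The first indifference: 287 = β·δ·610, so β = 287/(δ·610) = 287/(0.80394·610) ≈ 0.5852.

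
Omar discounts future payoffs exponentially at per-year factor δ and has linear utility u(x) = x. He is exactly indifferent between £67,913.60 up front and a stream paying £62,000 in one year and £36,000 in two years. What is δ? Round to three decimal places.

δ ≈ 0.760

Equating present values: 67913.60 = 62000δ + 36000δ².
Rearranged: 36000δ² + 62000δ − 67913.60 = 0.
The positive root is δ = [−62000 + √(62000² + 4·36000·67913.60)] / (2·36000) = (−62000 + 116720.000)/72000 ≈ 0.760.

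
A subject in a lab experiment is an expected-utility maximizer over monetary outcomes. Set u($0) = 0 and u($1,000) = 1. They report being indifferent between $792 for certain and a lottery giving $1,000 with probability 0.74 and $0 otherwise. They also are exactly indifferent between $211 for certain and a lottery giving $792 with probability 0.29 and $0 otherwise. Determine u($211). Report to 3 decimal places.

The first gamble pins u($792): it must equal 0.74·1 + 0.26·0 = 0.74.
Chaining: u($211) = 0.29·0.74 + 0.71·0.00 = 0.2146.

0.215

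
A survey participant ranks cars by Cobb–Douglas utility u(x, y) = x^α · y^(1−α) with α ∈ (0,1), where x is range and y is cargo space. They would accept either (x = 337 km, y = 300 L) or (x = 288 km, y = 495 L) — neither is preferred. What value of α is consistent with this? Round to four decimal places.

Set the two utilities equal: 337^α·300^(1−α) = 288^α·495^(1−α).
Taking logs: α·ln 337 + (1−α)·ln 300 = α·ln 288 + (1−α)·ln 495, i.e. α·0.1571225 = (1−α)·0.5007753.
Thus α·(0.6578978) = 0.5007753, so α = 0.5007753/0.6578978 ≈ 0.7612.

α ≈ 0.7612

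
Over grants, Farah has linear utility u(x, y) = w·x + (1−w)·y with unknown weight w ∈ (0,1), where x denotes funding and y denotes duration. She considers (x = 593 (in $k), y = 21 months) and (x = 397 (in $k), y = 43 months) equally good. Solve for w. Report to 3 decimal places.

Indifference: w·593 + (1−w)·21 = w·397 + (1−w)·43.
w·(593−397) = (1−w)·(43−21), i.e. w·196 = (1−w)·22.
Hence w = 22/(196+22) = 22/218 = 0.101.

w = 0.101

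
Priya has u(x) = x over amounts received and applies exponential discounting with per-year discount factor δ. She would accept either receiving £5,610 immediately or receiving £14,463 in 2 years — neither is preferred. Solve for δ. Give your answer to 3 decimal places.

δ ≈ 0.623

Indifference means u(5610) = δ^2 · u(14463), so δ^2 = u(5610)/u(14463).
With u(x) = x: δ^2 = 5610/14463 = 0.38789.
Hence δ = (0.38789)^(1/2) = 0.62281.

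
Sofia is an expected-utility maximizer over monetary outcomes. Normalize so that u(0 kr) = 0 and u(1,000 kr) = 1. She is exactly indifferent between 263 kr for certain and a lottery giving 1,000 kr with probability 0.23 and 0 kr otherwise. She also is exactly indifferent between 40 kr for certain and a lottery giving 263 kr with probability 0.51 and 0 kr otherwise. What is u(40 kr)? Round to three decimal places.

The first gamble pins u(263 kr): it must equal 0.23·1 + 0.77·0 = 0.23.
Then u(40 kr) = 0.51·u(263 kr) + 0.49·u(0 kr) = 0.51·0.23 + 0.49·0.00 = 0.1173.

0.117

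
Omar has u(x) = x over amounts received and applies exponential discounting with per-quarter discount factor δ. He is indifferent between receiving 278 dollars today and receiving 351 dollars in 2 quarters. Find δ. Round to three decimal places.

The payoff in 2 quarters is discounted by δ^2, so u(278) = δ^2·u(351) and δ^2 = u(278)/u(351).
With u(x) = x: δ^2 = 278/351 = 0.79202.
So δ = 0.79202^(1/2) ≈ 0.890.

δ ≈ 0.890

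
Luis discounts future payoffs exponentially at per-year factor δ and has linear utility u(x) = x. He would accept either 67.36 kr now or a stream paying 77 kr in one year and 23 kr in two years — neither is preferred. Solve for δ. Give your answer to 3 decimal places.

Present value of the stream is 77·δ + 23·δ². Indifference gives 77δ + 23δ² = 67.36.
Rearranged: 23δ² + 77δ − 67.36 = 0.
δ = (−77 + √(77² + 4·23·67.36)) / (2·23) = (−77 + √12126.12) / 46 ≈ 0.720.

δ ≈ 0.720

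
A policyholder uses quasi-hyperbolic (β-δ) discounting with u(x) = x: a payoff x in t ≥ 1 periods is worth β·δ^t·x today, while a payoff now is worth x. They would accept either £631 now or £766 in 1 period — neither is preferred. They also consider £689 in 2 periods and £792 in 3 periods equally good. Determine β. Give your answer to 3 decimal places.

β ≈ 0.947

Both payoffs in the second observation are in the future, so β drops out: δ^2·689 = δ^3·792 ⇒ δ = 689/792 = 0.86995.
Now use the now-vs-future pair: 631 = β·δ·766 gives β = 631/(0.86995·766) ≈ 0.947.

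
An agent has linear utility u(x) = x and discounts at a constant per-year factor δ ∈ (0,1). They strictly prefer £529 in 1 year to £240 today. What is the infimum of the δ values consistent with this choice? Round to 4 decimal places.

δ > 0.4537

Comparing present values: 240 < δ·529.
Dividing through by 529 gives δ > 0.45369.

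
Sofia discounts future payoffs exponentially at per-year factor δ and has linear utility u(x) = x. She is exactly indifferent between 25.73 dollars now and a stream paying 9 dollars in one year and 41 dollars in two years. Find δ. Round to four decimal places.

The stream is worth 9δ + 41δ² today, so 9δ + 41δ² = 25.73.
That is, 41δ² + 9δ − 25.73 = 0, a quadratic in δ.
The positive root is δ = [−9 + √(9² + 4·41·25.73)] / (2·41) = (−9 + 65.580)/82 ≈ 0.6900.

δ ≈ 0.6900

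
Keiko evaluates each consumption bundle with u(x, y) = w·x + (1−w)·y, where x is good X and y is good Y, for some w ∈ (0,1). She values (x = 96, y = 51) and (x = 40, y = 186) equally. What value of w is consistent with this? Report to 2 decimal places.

Indifference: w·96 + (1−w)·51 = w·40 + (1−w)·186.
Collecting terms: w·56 = (1−w)·135.
Hence w = 135/(56+135) = 135/191 = 0.71.

w = 0.71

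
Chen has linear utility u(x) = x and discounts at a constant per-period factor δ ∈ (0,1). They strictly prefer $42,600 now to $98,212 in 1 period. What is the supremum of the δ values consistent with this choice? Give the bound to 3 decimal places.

δ < 0.434

The preference means 42600 > δ·98212.
Dividing through by 98212 gives δ < 0.43376.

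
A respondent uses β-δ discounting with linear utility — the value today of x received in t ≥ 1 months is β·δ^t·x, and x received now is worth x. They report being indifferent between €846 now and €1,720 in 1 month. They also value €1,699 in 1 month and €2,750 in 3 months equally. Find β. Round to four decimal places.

The second indifference involves only future payoffs, so β cancels: β·δ^1·1699 = β·δ^3·2750, giving δ^2 = 1699/2750 = 0.61782, so δ = 0.78601.
Now use the now-vs-future pair: 846 = β·δ·1720 gives β = 846/(0.78601·1720) ≈ 0.6258.

β ≈ 0.6258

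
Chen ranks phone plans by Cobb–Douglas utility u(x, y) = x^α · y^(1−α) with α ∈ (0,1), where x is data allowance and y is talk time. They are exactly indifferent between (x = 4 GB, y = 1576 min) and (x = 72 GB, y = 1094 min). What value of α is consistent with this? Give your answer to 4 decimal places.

Set the two utilities equal: 4^α·1576^(1−α) = 72^α·1094^(1−α).
Taking logs: α·ln 4 + (1−α)·ln 1576 = α·ln 72 + (1−α)·ln 1094, i.e. α·-2.8903718 = (1−α)·-0.3650493.
So α/(1−α) = (-0.3650493)/(-2.8903718) = 0.1262984, and α = 0.1262984/1.1262984 ≈ 0.1121.

α ≈ 0.1121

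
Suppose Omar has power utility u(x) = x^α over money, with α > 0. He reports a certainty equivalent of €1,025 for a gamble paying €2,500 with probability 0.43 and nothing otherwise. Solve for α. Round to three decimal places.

α ≈ 0.947

EU(lottery) = 0.43·2500^α + 0.57·0 = 0.43·2500^α.
Equating: 1025^α = 0.43·2500^α, i.e. 0.4100^α = 0.43.
α = ln(0.43) / ln(1025/2500) = -0.843970/-0.891598 ≈ 0.947.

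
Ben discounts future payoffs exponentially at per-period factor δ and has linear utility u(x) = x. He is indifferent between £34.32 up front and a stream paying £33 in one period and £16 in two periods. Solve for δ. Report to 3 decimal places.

Present value of the stream is 33·δ + 16·δ². Indifference gives 33δ + 16δ² = 34.32.
Rearranged: 16δ² + 33δ − 34.32 = 0.
δ = (−33 + √(33² + 4·16·34.32)) / (2·16) = (−33 + √3285.48) / 32 ≈ 0.760.

δ ≈ 0.760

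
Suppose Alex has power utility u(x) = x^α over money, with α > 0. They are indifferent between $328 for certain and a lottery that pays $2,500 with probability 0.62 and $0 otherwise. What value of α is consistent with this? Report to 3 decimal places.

α ≈ 0.235

Since u(0) = 0, the lottery's EU is 0.62·2500^α.
Equating: 328^α = 0.62·2500^α, i.e. 0.1312^α = 0.62.
Taking logs: α·ln(328/2500) = ln(0.62), so α = -0.478036 / -2.031032 ≈ 0.235.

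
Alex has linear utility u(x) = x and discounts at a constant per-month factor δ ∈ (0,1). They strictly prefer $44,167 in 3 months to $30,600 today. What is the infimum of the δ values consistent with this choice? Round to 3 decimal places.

Comparing present values: 30600 < δ^3·44167.
So δ^3 > 30600/44167 = 0.69282; taking the cube root of both positive sides preserves the inequality.
δ > (30600/44167)^(1/3) ≈ 0.885.

δ > 0.885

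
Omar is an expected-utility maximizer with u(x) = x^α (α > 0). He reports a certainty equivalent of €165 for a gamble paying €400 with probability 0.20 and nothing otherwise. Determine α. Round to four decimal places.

α ≈ 1.8175

The lottery's expected utility is 0.20·u(400) + 0.80·u(0) = 0.20·400^α (since u(0) = 0 for α > 0).
Indifference: 165^α = 0.20·400^α, so (165/400)^α = 0.20.
Take logs: α = ln 0.20 / ln(165/400) ≈ 1.817508.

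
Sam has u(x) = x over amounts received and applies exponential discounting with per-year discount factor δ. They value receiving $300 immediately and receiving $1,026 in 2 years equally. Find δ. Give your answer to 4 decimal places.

δ ≈ 0.5407

The payoff in 2 years is discounted by δ^2, so u(300) = δ^2·u(1026) and δ^2 = u(300)/u(1026).
With u(x) = x: δ^2 = 300/1026 = 0.29240.
So δ = 0.29240^(1/2) ≈ 0.5407.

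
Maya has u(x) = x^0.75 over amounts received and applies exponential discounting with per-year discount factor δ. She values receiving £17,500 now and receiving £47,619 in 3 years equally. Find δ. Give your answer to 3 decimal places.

δ ≈ 0.779

Indifference means u(17500) = δ^3 · u(47619), so δ^3 = u(17500)/u(47619).
With u(x) = x^0.75: δ^3 = 17500^0.75/47619^0.75 = (17500/47619)^0.75 = 0.47200.
Taking the cube root: δ = 0.47200^(1/3) ≈ 0.779.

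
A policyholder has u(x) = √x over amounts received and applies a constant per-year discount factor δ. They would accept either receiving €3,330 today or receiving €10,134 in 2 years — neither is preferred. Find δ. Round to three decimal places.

δ ≈ 0.757

Equating discounted utilities: u(3330) = δ^2·u(10134) ⇒ δ^2 = u(3330)/u(10134).
With u(x) = √x: δ^2 = √3330/√10134 = √(3330/10134) = 0.57323.
Hence δ = (0.57323)^(1/2) = 0.75712.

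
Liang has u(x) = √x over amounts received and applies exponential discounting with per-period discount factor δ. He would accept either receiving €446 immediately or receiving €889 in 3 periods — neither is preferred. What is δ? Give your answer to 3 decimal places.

δ ≈ 0.891

Equating discounted utilities: u(446) = δ^3·u(889) ⇒ δ^3 = u(446)/u(889).
With u(x) = √x: δ^3 = √446/√889 = √(446/889) = 0.70830.
So δ = 0.70830^(1/3) ≈ 0.891.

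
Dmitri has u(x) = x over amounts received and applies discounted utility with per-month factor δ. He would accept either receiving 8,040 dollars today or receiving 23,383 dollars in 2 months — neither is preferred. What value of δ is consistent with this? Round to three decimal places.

δ ≈ 0.586

Equating discounted utilities: u(8040) = δ^2·u(23383) ⇒ δ^2 = u(8040)/u(23383).
With u(x) = x: δ^2 = 8040/23383 = 0.34384.
Taking the square root: δ = 0.34384^(1/2) ≈ 0.586.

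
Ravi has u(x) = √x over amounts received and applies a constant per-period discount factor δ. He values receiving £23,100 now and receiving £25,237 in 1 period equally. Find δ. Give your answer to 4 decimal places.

Equating discounted utilities: u(23100) = δ·u(25237) ⇒ δ = u(23100)/u(25237).
With u(x) = √x: δ = √23100/√25237 = √(23100/25237) = 0.95673.

δ ≈ 0.9567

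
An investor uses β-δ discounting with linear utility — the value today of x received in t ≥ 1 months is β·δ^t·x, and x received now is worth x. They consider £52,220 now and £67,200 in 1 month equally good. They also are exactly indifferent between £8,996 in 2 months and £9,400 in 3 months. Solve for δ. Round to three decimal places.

From the later pair, β·δ^2·8996 = β·δ^3·9400; dividing through, δ = 8996/9400 = 0.95702.

δ ≈ 0.957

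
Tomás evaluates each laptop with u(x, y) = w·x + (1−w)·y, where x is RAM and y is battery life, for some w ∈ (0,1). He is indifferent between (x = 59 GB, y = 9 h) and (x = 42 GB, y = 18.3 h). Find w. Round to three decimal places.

u(59,9) = u(42,18.3) means w·59 + (1−w)·9 = w·42 + (1−w)·18.3.
Collecting terms: w·17 = (1−w)·9.3.
So w/(1−w) = 9.3/17 = 0.5471, giving w = 9.3/(17+9.3) = 0.354.

w = 0.354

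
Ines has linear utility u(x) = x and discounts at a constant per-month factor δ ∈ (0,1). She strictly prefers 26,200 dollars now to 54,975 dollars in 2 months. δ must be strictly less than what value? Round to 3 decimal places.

δ < 0.690

The preference means 26200 > δ^2·54975.
Hence δ^2 < 26200/54975 = 0.47658, and x ↦ x^(1/2) is increasing on (0,∞).
δ < (26200/54975)^(1/2) ≈ 0.690.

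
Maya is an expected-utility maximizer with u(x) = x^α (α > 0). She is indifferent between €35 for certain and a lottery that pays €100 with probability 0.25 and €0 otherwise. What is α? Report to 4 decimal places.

The lottery's expected utility is 0.25·u(100) + 0.75·u(0) = 0.25·100^α (since u(0) = 0 for α > 0).
Setting u(35) equal to that: 35^α = 0.25·100^α ⇒ (35/100)^α = 0.25.
Take logs: α = ln 0.25 / ln(35/100) ≈ 1.320504.

α ≈ 1.3205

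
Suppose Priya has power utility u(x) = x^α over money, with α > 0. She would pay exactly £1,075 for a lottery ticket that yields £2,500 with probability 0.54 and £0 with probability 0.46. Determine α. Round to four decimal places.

α ≈ 0.7301

The lottery's expected utility is 0.54·u(2500) + 0.46·u(0) = 0.54·2500^α (since u(0) = 0 for α > 0).
Setting u(1075) equal to that: 1075^α = 0.54·2500^α ⇒ (1075/2500)^α = 0.54.
α = ln(0.54) / ln(1075/2500) = -0.6161861/-0.8439701 ≈ 0.7301.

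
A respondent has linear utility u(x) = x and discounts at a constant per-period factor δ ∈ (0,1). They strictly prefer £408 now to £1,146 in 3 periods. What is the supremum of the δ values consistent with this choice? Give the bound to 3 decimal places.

δ < 0.709

Under u(x) = x this choice says 408 > δ^3·1146.
Dividing by 1146: δ^3 < 0.35602. Both sides are positive, so the cube root keeps the direction.
δ < 0.35602^(1/3) = 0.709.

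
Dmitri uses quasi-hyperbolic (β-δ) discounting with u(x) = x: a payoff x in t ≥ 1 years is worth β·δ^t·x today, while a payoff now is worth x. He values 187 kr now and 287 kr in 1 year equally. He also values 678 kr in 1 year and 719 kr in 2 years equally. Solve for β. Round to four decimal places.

The second indifference involves only future payoffs, so β cancels: β·δ^1·678 = β·δ^2·719, giving δ = 678/719 = 0.94298.
Now use the now-vs-future pair: 187 = β·δ·287 gives β = 187/(0.94298·287) ≈ 0.6910.

β ≈ 0.6910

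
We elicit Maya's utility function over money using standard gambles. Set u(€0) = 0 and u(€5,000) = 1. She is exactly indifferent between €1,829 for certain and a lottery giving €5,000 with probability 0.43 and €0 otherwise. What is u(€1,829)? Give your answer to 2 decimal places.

By the standard-gamble method, u(€1,829) is just the indifference probability on the best outcome: 0.43.

0.43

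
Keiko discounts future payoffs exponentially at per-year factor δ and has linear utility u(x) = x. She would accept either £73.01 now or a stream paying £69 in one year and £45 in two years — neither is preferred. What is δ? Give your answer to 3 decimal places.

δ ≈ 0.720

The stream is worth 69δ + 45δ² today, so 69δ + 45δ² = 73.01.
Rearranged: 45δ² + 69δ − 73.01 = 0.
δ = (−69 + √(69² + 4·45·73.01)) / (2·45) = (−69 + √17902.80) / 90 ≈ 0.720.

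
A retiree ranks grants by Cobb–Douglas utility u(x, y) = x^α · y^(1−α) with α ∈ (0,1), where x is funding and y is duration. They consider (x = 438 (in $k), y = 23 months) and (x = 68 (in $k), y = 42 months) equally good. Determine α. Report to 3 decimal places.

α ≈ 0.244

The Cobb–Douglas utilities coincide, so 438^α·23^(1−α) = 68^α·42^(1−α).
Taking logs: α·ln 438 + (1−α)·ln 23 = α·ln 68 + (1−α)·ln 42, i.e. α·1.862711 = (1−α)·0.602175.
Thus α·(2.464886) = 0.602175, so α = 0.602175/2.464886 ≈ 0.244.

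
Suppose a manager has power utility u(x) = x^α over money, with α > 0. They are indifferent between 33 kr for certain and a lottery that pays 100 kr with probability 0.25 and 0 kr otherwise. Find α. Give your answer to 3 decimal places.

α ≈ 1.250

Since u(0) = 0, the lottery's EU is 0.25·100^α.
Equating: 33^α = 0.25·100^α, i.e. 0.3300^α = 0.25.
α = ln(0.25) / ln(33/100) = -1.386294/-1.108663 ≈ 1.250.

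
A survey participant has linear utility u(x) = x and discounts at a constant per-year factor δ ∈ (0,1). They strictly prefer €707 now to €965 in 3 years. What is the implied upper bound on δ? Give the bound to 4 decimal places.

The preference means 707 > δ^3·965.
So δ^3 < 707/965 = 0.73264; taking the cube root of both positive sides preserves the inequality.
δ < 0.73264^(1/3) = 0.9015.

δ < 0.9015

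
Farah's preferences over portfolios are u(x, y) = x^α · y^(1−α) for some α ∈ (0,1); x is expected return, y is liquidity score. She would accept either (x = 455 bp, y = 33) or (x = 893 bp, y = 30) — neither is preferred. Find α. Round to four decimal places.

α ≈ 0.1238

The Cobb–Douglas utilities coincide, so 455^α·33^(1−α) = 893^α·30^(1−α).
(455/893)^α = (30/33)^(1−α); take logs: α·ln(455/893) = (1−α)·ln(30/33), i.e. α·-0.6742892 = (1−α)·-0.0953102.
With A = -0.6742892 and B = -0.0953102: α·A = (1−α)·B, so α = B/(A+B) = -0.0953102/-0.7695994 ≈ 0.1238.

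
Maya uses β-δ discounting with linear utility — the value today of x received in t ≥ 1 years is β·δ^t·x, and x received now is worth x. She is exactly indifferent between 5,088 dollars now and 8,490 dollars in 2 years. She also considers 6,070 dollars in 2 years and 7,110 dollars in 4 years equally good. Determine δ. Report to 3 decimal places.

δ ≈ 0.924

Both payoffs in the second observation are in the future, so β drops out: δ^2·6070 = δ^4·7110 ⇒ δ^2 = 6070/7110 = 0.85373, so δ = 0.92397.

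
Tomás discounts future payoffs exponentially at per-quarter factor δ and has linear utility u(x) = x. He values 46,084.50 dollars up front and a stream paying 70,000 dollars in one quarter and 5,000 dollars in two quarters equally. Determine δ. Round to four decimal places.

Present value of the stream is 70000·δ + 5000·δ². Indifference gives 70000δ + 5000δ² = 46084.50.
So 5000δ² + 70000δ − 46084.50 = 0.
By the quadratic formula (taking the positive root), δ = (−70000 + √5821690000.00) / 10000 ≈ 0.6300.

δ ≈ 0.6300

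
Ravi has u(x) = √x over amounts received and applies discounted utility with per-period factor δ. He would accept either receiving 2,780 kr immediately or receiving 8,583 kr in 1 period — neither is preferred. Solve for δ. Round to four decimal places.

δ ≈ 0.5691

Indifference means u(2780) = δ · u(8583), so δ = u(2780)/u(8583).
With u(x) = √x: δ = √2780/√8583 = √(2780/8583) = 0.56912.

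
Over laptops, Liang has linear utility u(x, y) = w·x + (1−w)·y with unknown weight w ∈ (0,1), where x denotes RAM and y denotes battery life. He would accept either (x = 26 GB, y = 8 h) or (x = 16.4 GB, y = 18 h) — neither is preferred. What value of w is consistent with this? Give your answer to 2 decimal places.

w = 0.51

Indifference: w·26 + (1−w)·8 = w·16.4 + (1−w)·18.
Collecting terms: w·9.6 = (1−w)·10.
So w/(1−w) = 10/9.6 = 1.0417, giving w = 10/(9.6+10) = 0.51.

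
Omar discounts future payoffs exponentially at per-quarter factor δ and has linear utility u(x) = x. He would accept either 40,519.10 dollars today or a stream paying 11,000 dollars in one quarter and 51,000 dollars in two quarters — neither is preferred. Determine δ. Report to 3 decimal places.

Present value of the stream is 11000·δ + 51000·δ². Indifference gives 11000δ + 51000δ² = 40519.10.
So 51000δ² + 11000δ − 40519.10 = 0.
The positive root is δ = [−11000 + √(11000² + 4·51000·40519.10)] / (2·51000) = (−11000 + 91580.000)/102000 ≈ 0.790.

δ ≈ 0.790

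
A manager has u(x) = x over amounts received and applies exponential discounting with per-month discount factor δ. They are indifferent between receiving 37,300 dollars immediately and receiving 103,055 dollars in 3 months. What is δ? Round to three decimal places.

δ ≈ 0.713

Indifference means u(37300) = δ^3 · u(103055), so δ^3 = u(37300)/u(103055).
With u(x) = x: δ^3 = 37300/103055 = 0.36194.
Taking the cube root: δ = 0.36194^(1/3) ≈ 0.713.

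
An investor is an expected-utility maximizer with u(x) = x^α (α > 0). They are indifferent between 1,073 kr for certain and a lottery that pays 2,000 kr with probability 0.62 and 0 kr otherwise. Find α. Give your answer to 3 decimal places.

EU(lottery) = 0.62·2000^α + 0.38·0 = 0.62·2000^α.
Setting u(1073) equal to that: 1073^α = 0.62·2000^α ⇒ (1073/2000)^α = 0.62.
α = ln(0.62) / ln(1073/2000) = -0.478036/-0.622689 ≈ 0.768.

α ≈ 0.768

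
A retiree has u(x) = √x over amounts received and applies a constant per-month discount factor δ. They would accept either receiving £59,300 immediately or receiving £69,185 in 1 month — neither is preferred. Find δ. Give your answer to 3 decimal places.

δ ≈ 0.926

Indifference means u(59300) = δ · u(69185), so δ = u(59300)/u(69185).
Since u(x) = √x, δ = √(59300/69185) = 0.92581.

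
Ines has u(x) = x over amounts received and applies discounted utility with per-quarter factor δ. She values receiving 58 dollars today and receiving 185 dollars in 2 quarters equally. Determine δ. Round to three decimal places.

δ ≈ 0.560

The payoff in 2 quarters is discounted by δ^2, so u(58) = δ^2·u(185) and δ^2 = u(58)/u(185).
With u(x) = x: δ^2 = 58/185 = 0.31351.
Taking the square root: δ = 0.31351^(1/2) ≈ 0.560.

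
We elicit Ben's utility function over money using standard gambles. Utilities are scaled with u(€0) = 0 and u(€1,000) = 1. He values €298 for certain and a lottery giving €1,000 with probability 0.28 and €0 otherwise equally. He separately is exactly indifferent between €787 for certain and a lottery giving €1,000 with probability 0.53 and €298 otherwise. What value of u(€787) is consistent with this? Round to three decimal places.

0.662

The first gamble pins u(€298): it must equal 0.28·1 + 0.72·0 = 0.28.
Then u(€787) = 0.53·u(€1,000) + 0.47·u(€298) = 0.53·1.00 + 0.47·0.28 = 0.6616.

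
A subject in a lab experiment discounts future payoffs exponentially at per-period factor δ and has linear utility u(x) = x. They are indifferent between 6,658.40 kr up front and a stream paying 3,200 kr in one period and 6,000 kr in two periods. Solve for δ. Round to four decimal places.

δ ≈ 0.8200

Present value of the stream is 3200·δ + 6000·δ². Indifference gives 3200δ + 6000δ² = 6658.40.
Rearranged: 6000δ² + 3200δ − 6658.40 = 0.
The positive root is δ = [−3200 + √(3200² + 4·6000·6658.40)] / (2·6000) = (−3200 + 13040.000)/12000 ≈ 0.8200.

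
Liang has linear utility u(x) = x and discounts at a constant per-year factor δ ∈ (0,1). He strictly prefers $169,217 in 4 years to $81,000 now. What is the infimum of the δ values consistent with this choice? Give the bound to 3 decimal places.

δ > 0.832

The preference means 81000 < δ^4·169217.
Dividing by 169217: δ^4 > 0.47868. Both sides are positive, so the 4th root keeps the direction.
δ > 0.47868^(1/4) = 0.832.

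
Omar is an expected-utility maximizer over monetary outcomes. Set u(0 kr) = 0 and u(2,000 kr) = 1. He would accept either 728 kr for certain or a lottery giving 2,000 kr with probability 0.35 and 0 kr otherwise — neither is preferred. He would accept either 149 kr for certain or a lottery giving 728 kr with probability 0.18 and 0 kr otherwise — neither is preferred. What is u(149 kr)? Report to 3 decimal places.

0.063

From the first indifference, u(728 kr) = 0.35·u(2,000 kr) + 0.65·u(0 kr) = 0.35·1 + 0.65·0 = 0.35.
Then u(149 kr) = 0.18·u(728 kr) + 0.82·u(0 kr) = 0.18·0.35 + 0.82·0.00 = 0.0630.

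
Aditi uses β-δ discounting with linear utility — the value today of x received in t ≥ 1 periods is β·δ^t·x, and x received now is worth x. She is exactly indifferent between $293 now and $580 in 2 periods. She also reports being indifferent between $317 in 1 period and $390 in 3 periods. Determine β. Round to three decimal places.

β ≈ 0.622

From the later pair, β·δ^1·317 = β·δ^3·390; dividing through, δ^2 = 317/390 = 0.81282, so δ = 0.90157.
Substituting δ into 293 = β·δ^2·580: β = 293/(471.436) ≈ 0.622.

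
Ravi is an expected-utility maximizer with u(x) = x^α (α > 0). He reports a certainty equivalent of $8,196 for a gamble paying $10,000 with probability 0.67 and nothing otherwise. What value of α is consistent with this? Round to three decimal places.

α ≈ 2.013

The lottery's expected utility is 0.67·u(10000) + 0.33·u(0) = 0.67·10000^α (since u(0) = 0 for α > 0).
Setting u(8196) equal to that: 8196^α = 0.67·10000^α ⇒ (8196/10000)^α = 0.67.
α = ln(0.67) / ln(8196/10000) = -0.400478/-0.198939 ≈ 2.013.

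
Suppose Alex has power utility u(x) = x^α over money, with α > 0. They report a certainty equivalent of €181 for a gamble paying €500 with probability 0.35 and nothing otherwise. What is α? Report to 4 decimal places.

The lottery's expected utility is 0.35·u(500) + 0.65·u(0) = 0.35·500^α (since u(0) = 0 for α > 0).
Equating: 181^α = 0.35·500^α, i.e. 0.3620^α = 0.35.
Take logs: α = ln 0.35 / ln(181/500) ≈ 1.033177.

α ≈ 1.0332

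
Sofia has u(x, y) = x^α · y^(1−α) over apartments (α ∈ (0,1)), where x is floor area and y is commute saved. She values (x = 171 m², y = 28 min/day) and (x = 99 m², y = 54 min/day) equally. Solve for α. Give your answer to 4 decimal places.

The Cobb–Douglas utilities coincide, so 171^α·28^(1−α) = 99^α·54^(1−α).
(171/99)^α = (54/28)^(1−α); take logs: α·ln(171/99) = (1−α)·ln(54/28), i.e. α·0.5465437 = (1−α)·0.6567795.
Thus α·(1.2033232) = 0.6567795, so α = 0.6567795/1.2033232 ≈ 0.5458.

α ≈ 0.5458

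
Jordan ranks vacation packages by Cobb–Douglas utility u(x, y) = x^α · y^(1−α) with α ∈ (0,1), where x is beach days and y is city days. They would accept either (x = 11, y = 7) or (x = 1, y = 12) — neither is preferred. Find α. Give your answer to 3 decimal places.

α ≈ 0.184

The Cobb–Douglas utilities coincide, so 11^α·7^(1−α) = 1^α·12^(1−α).
Taking logs: α·ln 11 + (1−α)·ln 7 = α·ln 1 + (1−α)·ln 12, i.e. α·2.397895 = (1−α)·0.538997.
So α/(1−α) = (0.538997)/(2.397895) = 0.224779, and α = 0.224779/1.224779 ≈ 0.184.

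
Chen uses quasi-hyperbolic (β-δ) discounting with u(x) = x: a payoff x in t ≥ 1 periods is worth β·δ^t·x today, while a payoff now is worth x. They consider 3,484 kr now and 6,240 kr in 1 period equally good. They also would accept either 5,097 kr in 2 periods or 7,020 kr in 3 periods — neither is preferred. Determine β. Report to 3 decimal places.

β ≈ 0.769

From the later pair, β·δ^2·5097 = β·δ^3·7020; dividing through, δ = 5097/7020 = 0.72607.
Substituting δ into 3484 = β·δ·6240: β = 3484/(4530.667) ≈ 0.769.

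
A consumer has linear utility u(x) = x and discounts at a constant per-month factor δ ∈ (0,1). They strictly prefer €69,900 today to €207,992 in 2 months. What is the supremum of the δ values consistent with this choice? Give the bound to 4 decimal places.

Comparing present values: 69900 > δ^2·207992.
Hence δ^2 < 69900/207992 = 0.33607, and x ↦ x^(1/2) is increasing on (0,∞).
δ < (69900/207992)^(1/2) ≈ 0.5797.

δ < 0.5797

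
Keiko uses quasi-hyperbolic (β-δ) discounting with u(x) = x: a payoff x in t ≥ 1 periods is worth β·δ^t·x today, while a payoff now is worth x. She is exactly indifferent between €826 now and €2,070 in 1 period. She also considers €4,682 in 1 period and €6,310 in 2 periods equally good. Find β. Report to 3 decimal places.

β ≈ 0.538

From the later pair, β·δ^1·4682 = β·δ^2·6310; dividing through, δ = 4682/6310 = 0.74200.
The first indifference: 826 = β·δ·2070, so β = 826/(δ·2070) = 826/(0.74200·2070) ≈ 0.538.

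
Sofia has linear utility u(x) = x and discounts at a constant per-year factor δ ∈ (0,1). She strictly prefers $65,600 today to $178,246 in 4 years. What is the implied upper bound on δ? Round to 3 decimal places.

δ < 0.779

Comparing present values: 65600 > δ^4·178246.
Hence δ^4 < 65600/178246 = 0.36803, and x ↦ x^(1/4) is increasing on (0,∞).
δ < (65600/178246)^(1/4) ≈ 0.779.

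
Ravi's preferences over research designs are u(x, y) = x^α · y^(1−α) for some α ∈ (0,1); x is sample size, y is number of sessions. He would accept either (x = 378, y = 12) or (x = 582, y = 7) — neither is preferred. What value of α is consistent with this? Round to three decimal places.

α ≈ 0.555

Indifference: 378^α · 12^(1−α) = 582^α · 7^(1−α).
Taking logs: α·ln 378 + (1−α)·ln 12 = α·ln 582 + (1−α)·ln 7, i.e. α·-0.431576 = (1−α)·-0.538997.
With A = -0.431576 and B = -0.538997: α·A = (1−α)·B, so α = B/(A+B) = -0.538997/-0.970573 ≈ 0.555.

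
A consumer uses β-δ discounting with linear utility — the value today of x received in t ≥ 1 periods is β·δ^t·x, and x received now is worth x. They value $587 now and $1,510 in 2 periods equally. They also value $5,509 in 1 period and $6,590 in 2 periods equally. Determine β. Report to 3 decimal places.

From the later pair, β·δ^1·5509 = β·δ^2·6590; dividing through, δ = 5509/6590 = 0.83596.
Now use the now-vs-future pair: 587 = β·δ^2·1510 gives β = 587/(0.69884·1510) ≈ 0.556.

β ≈ 0.556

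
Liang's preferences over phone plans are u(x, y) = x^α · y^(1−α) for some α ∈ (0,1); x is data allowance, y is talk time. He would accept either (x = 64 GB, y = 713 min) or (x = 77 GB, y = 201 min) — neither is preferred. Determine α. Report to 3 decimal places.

Indifference: 64^α · 713^(1−α) = 77^α · 201^(1−α).
(64/77)^α = (201/713)^(1−α); take logs: α·ln(64/77) = (1−α)·ln(201/713), i.e. α·-0.184922 = (1−α)·-1.266177.
Thus α·(-1.451099) = -1.266177, so α = -1.266177/-1.451099 ≈ 0.873.

α ≈ 0.873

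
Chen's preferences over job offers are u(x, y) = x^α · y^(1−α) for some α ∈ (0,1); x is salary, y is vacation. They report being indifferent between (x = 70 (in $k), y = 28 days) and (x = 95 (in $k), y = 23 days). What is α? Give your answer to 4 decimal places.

α ≈ 0.3918

Indifference: 70^α · 28^(1−α) = 95^α · 23^(1−α).
(70/95)^α = (23/28)^(1−α); take logs: α·ln(70/95) = (1−α)·ln(23/28), i.e. α·-0.3053816 = (1−α)·-0.1967103.
Thus α·(-0.5020919) = -0.1967103, so α = -0.1967103/-0.5020919 ≈ 0.3918.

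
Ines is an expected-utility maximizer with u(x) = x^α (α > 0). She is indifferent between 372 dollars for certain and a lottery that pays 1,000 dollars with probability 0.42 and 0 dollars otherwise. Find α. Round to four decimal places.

EU(lottery) = 0.42·1000^α + 0.58·0 = 0.42·1000^α.
Equating: 372^α = 0.42·1000^α, i.e. 0.3720^α = 0.42.
Taking logs: α·ln(372/1000) = ln(0.42), so α = -0.8675006 / -0.9888614 ≈ 0.8773.

α ≈ 0.8773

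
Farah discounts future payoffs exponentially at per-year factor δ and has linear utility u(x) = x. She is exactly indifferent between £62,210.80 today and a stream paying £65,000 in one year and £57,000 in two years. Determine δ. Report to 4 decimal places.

Present value of the stream is 65000·δ + 57000·δ². Indifference gives 65000δ + 57000δ² = 62210.80.
So 57000δ² + 65000δ − 62210.80 = 0.
The positive root is δ = [−65000 + √(65000² + 4·57000·62210.80)] / (2·57000) = (−65000 + 135680.000)/114000 ≈ 0.6200.

δ ≈ 0.6200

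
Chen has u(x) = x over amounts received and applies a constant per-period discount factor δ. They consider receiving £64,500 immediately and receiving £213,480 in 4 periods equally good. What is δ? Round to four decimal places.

The payoff in 4 periods is discounted by δ^4, so u(64500) = δ^4·u(213480) and δ^4 = u(64500)/u(213480).
With u(x) = x: δ^4 = 64500/213480 = 0.30214.
So δ = 0.30214^(1/4) ≈ 0.7414.

δ ≈ 0.7414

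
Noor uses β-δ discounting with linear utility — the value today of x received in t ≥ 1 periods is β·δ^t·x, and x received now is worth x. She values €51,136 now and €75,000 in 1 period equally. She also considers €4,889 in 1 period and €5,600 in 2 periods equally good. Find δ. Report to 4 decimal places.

δ ≈ 0.8730

Both payoffs in the second observation are in the future, so β drops out: δ^1·4889 = δ^2·5600 ⇒ δ = 4889/5600 = 0.87304.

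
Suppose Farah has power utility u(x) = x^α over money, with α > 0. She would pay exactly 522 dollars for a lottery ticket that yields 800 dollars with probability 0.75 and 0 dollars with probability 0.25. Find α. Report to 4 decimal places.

α ≈ 0.6738

Since u(0) = 0, the lottery's EU is 0.75·800^α.
Equating: 522^α = 0.75·800^α, i.e. 0.6525^α = 0.75.
α = ln(0.75) / ln(522/800) = -0.2876821/-0.4269441 ≈ 0.6738.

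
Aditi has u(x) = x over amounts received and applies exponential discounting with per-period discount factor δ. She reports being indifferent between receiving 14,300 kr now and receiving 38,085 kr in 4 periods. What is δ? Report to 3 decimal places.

The payoff in 4 periods is discounted by δ^4, so u(14300) = δ^4·u(38085) and δ^4 = u(14300)/u(38085).
With u(x) = x: δ^4 = 14300/38085 = 0.37548.
So δ = 0.37548^(1/4) ≈ 0.783.

δ ≈ 0.783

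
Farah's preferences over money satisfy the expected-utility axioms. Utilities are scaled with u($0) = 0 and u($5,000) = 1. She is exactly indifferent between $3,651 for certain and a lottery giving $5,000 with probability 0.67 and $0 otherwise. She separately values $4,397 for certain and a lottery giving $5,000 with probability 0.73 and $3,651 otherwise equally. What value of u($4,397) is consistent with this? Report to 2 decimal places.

From the first indifference, u($3,651) = 0.67·u($5,000) + 0.33·u($0) = 0.67·1 + 0.33·0 = 0.67.
Chaining: u($4,397) = 0.73·1.00 + 0.27·0.67 = 0.9109.

0.91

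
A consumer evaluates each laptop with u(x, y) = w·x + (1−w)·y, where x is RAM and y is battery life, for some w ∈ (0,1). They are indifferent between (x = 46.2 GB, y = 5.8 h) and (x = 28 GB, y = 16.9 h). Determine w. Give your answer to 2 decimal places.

Equating utilities: w·46.2 + (1−w)·5.8 = w·28 + (1−w)·16.9.
Collecting terms: w·18.2 = (1−w)·11.1.
So w/(1−w) = 11.1/18.2 = 0.6099, giving w = 11.1/(18.2+11.1) = 0.38.

w = 0.38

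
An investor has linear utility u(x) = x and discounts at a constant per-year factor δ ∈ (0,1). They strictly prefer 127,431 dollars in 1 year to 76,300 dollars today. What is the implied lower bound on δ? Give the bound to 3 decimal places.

Comparing present values: 76300 < δ·127431.
Dividing through by 127431 gives δ > 0.59876.

δ > 0.599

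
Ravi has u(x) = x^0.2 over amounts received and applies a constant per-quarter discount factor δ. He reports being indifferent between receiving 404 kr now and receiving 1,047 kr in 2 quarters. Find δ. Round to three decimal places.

δ ≈ 0.909

Equating discounted utilities: u(404) = δ^2·u(1047) ⇒ δ^2 = u(404)/u(1047).
With u(x) = x^0.2: δ^2 = 404^0.2/1047^0.2 = (404/1047)^0.2 = 0.82658.
So δ = 0.82658^(1/2) ≈ 0.909.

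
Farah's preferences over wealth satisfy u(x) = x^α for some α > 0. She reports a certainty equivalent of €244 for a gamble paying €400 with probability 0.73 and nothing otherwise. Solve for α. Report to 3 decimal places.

α ≈ 0.637

EU(lottery) = 0.73·400^α + 0.27·0 = 0.73·400^α.
Equating: 244^α = 0.73·400^α, i.e. 0.6100^α = 0.73.
Taking logs: α·ln(244/400) = ln(0.73), so α = -0.314711 / -0.494296 ≈ 0.637.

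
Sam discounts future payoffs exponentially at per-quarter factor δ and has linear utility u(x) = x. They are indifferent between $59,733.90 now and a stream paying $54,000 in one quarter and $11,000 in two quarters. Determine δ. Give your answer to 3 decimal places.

The stream is worth 54000δ + 11000δ² today, so 54000δ + 11000δ² = 59733.90.
So 11000δ² + 54000δ − 59733.90 = 0.
By the quadratic formula (taking the positive root), δ = (−54000 + √5544291600.00) / 22000 ≈ 0.930.

δ ≈ 0.930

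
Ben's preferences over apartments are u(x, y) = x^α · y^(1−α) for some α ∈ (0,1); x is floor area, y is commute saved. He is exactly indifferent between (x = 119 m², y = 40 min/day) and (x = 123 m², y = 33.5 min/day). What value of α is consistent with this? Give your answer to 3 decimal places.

α ≈ 0.843

Set the two utilities equal: 119^α·40^(1−α) = 123^α·33.5^(1−α).
Taking logs: α·ln 119 + (1−α)·ln 40 = α·ln 123 + (1−α)·ln 33.5, i.e. α·-0.033061 = (1−α)·-0.177334.
So α/(1−α) = (-0.177334)/(-0.033061) = 5.363843, and α = 5.363843/6.363843 ≈ 0.843.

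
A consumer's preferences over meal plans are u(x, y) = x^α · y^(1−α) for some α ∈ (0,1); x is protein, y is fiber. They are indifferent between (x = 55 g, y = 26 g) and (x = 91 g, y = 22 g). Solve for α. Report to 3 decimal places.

α ≈ 0.249

The Cobb–Douglas utilities coincide, so 55^α·26^(1−α) = 91^α·22^(1−α).
Rearrange to (55/91)^α = (22/26)^(1−α) and take logs: α·-0.503526 = (1−α)·-0.167054.
So α/(1−α) = (-0.167054)/(-0.503526) = 0.331768, and α = 0.331768/1.331768 ≈ 0.249.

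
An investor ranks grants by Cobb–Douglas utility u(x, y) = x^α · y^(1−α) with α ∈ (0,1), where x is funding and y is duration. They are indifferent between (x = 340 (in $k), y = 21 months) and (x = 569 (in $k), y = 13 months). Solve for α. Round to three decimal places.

Set the two utilities equal: 340^α·21^(1−α) = 569^α·13^(1−α).
Taking logs: α·ln 340 + (1−α)·ln 21 = α·ln 569 + (1−α)·ln 13, i.e. α·-0.514935 = (1−α)·-0.479573.
Thus α·(-0.994508) = -0.479573, so α = -0.479573/-0.994508 ≈ 0.482.

α ≈ 0.482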